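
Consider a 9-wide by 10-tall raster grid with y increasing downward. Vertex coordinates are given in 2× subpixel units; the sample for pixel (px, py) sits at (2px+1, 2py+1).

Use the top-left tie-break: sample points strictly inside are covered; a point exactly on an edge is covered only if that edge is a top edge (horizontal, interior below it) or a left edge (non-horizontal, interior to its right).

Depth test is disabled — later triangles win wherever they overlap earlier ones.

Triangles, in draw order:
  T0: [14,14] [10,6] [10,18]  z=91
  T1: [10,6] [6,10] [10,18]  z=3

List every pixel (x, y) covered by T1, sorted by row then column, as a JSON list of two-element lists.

T0:
  2·area = 48  (B↔C swapped to make it positive)
  edge (14, 14)→(10, 18): d=(-4,4) right/bottom  bias=-1
  edge (10, 18)→(10, 6): d=(0,-12) top-left  bias=+0
  edge (10, 6)→(14, 14): d=(4,8) right/bottom  bias=-1
    (5,4)@(11, 9): e=[32,12,4] → X
    (6,4)@(13, 9): e=[24,36,-12] → .
    (5,5)@(11, 11): e=[24,12,12] → X
    (6,5)@(13, 11): e=[16,36,-4] → .
    (8,5)@(17, 11): e=[0,84,-36] → .  [on edge]
    (5,6)@(11, 13): e=[16,12,20] → X
    (6,6)@(13, 13): e=[8,36,4] → X
    (7,6)@(15, 13): e=[0,60,-12] → .  [on edge]
    (5,7)@(11, 15): e=[8,12,28] → X
    (6,7)@(13, 15): e=[0,36,12] → .  [on edge]
    (5,8)@(11, 17): e=[0,12,36] → .  [on edge]
    (4,9)@(9, 19): e=[0,-12,60] → .  [on edge]
  covered (5 px):
    . . . . . . . . .
    . . . . . . . . .
    . . . . . . . . .
    . . . . . . . . .
    . . . . . X . . .
    . . . . . X . . .
    . . . . . X X . .
    . . . . . X . . .
    . . . . . . . . .
    . . . . . . . . .
T1:
  2·area = 48  (B↔C swapped to make it positive)
  edge (10, 6)→(10, 18): d=(0,12) right/bottom  bias=-1
  edge (10, 18)→(6, 10): d=(-4,-8) top-left  bias=+0
  edge (6, 10)→(10, 6): d=(4,-4) top-left  bias=+0
    (7,0)@(15, 1): e=[-60,108,0] → .  [on edge]
    (6,1)@(13, 3): e=[-36,84,0] → .  [on edge]
    (5,2)@(11, 5): e=[-12,60,0] → .  [on edge]
    (4,3)@(9, 7): e=[12,36,0] → X  [on edge]
    (5,3)@(11, 7): e=[-12,52,8] → .
    (3,4)@(7, 9): e=[36,12,0] → X  [on edge]
    (5,4)@(11, 9): e=[-12,44,16] → .
    (2,5)@(5, 11): e=[60,-12,0] → .  [on edge]
    (3,5)@(7, 11): e=[36,4,8] → X
    (5,5)@(11, 11): e=[-12,36,24] → .
    (1,6)@(3, 13): e=[84,-36,0] → .  [on edge]
    (3,6)@(7, 13): e=[36,-4,16] → .
    (0,7)@(1, 15): e=[108,-60,0] → .  [on edge]
  covered (7 px):
    . . . . . . . . .
    . . . . . . . . .
    . . . . . . . . .
    . . . . X . . . .
    . . . X X . . . .
    . . . X X . . . .
    . . . . X . . . .
    . . . . X . . . .
    . . . . . . . . .
    . . . . . . . . .

Final: [[4,3],[3,4],[4,4],[3,5],[4,5],[4,6],[4,7]]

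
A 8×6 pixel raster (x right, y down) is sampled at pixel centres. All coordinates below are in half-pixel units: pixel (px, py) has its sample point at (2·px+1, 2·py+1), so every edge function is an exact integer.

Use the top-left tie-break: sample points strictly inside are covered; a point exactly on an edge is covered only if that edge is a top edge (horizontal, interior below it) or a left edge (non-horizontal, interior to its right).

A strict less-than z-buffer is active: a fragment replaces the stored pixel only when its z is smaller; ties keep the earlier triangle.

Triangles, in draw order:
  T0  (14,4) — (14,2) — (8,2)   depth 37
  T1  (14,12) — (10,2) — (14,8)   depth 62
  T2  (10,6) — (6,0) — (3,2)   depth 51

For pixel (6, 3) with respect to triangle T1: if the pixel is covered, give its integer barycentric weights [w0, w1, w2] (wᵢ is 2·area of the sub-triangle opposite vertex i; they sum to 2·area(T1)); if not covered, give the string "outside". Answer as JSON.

T0:
  2·area = 12  (B↔C swapped to make it positive)
  edge (14, 4)→(8, 2): d=(-6,-2) top-left  bias=+0
  edge (8, 2)→(14, 2): d=(6,0) top-left  bias=+0
  edge (14, 2)→(14, 4): d=(0,2) right/bottom  bias=-1
    (2,0)@(5, 1): e=[0,-6,18] → ·  [on edge]
    (5,1)@(11, 3): e=[0,6,6] → #  [on edge]
    (6,1)@(13, 3): e=[4,6,2] → #
    (7,1)@(15, 3): e=[8,6,-2] → ·
    (5,2)@(11, 5): e=[-12,18,6] → ·
    (6,2)@(13, 5): e=[-8,18,2] → ·
  covered (2 px):
    · · · · · · · ·
    · · · · · # # ·
    · · · · · · · ·
    · · · · · · · ·
    · · · · · · · ·
    · · · · · · · ·
T1:
  2·area = 16
  edge (14, 12)→(10, 2): d=(-4,-10) top-left  bias=+0
  edge (10, 2)→(14, 8): d=(4,6) right/bottom  bias=-1
  edge (14, 8)→(14, 12): d=(0,4) right/bottom  bias=-1
    (6,3)@(13, 7): e=[10,2,4] → #
    (7,3)@(15, 7): e=[30,-10,-4] → ·
    (6,4)@(13, 9): e=[2,10,4] → #
    (7,4)@(15, 9): e=[22,-2,-4] → ·
    (6,5)@(13, 11): e=[-6,18,4] → ·
  covered (2 px):
    · · · · · · · ·
    · · · · · · · ·
    · · · · · · · ·
    · · · · · · # ·
    · · · · · · # ·
    · · · · · · · ·
T2:
  2·area = 26  (B↔C swapped to make it positive)
  edge (10, 6)→(3, 2): d=(-7,-4) top-left  bias=+0
  edge (3, 2)→(6, 0): d=(3,-2) top-left  bias=+0
  edge (6, 0)→(10, 6): d=(4,6) right/bottom  bias=-1
    (2,0)@(5, 1): e=[15,1,10] → #
    (3,0)@(7, 1): e=[23,5,-2] → ·
    (2,1)@(5, 3): e=[1,7,18] → #
    (3,1)@(7, 3): e=[9,11,6] → #
    (4,1)@(9, 3): e=[17,15,-6] → ·
    (2,2)@(5, 5): e=[-13,13,26] → ·
    (3,2)@(7, 5): e=[-5,17,14] → ·
    (4,2)@(9, 5): e=[3,21,2] → #
    (5,2)@(11, 5): e=[11,25,-10] → ·
    (4,3)@(9, 7): e=[-11,27,10] → ·
  covered (4 px):
    · · # · · · · ·
    · · # # · · · ·
    · · · · # · · ·
    · · · · · · · ·
    · · · · · · · ·
    · · · · · · · ·

Final: [2,4,10]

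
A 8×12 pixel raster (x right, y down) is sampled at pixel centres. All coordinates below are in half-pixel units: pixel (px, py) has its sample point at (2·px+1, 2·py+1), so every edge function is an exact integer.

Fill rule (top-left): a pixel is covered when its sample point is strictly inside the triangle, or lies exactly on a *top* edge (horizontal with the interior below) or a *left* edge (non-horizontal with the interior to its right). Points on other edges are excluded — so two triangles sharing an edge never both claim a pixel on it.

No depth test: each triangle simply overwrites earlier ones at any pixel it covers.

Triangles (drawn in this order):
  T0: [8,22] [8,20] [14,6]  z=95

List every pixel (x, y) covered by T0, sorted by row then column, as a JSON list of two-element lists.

T0:
  2·area = 12
  edge (8, 22)→(8, 20): d=(0,-2) top-left  bias=+0
  edge (8, 20)→(14, 6): d=(6,-14) top-left  bias=+0
  edge (14, 6)→(8, 22): d=(-6,16) right/bottom  bias=-1
    (5,6)@(11, 13): e=[6,0,6] → X  [on edge]
    (6,6)@(13, 13): e=[10,28,-26] → .
    (5,7)@(11, 15): e=[6,12,-6] → .
    (4,9)@(9, 19): e=[2,8,2] → X
    (5,9)@(11, 19): e=[6,36,-30] → .
    (4,10)@(9, 21): e=[2,20,-10] → .
  covered (2 px):
    . . . . . . . .
    . . . . . . . .
    . . . . . . . .
    . . . . . . . .
    . . . . . . . .
    . . . . . . . .
    . . . . . X . .
    . . . . . . . .
    . . . . . . . .
    . . . . X . . .
    . . . . . . . .
    . . . . . . . .

Result: [[5,6],[4,9]]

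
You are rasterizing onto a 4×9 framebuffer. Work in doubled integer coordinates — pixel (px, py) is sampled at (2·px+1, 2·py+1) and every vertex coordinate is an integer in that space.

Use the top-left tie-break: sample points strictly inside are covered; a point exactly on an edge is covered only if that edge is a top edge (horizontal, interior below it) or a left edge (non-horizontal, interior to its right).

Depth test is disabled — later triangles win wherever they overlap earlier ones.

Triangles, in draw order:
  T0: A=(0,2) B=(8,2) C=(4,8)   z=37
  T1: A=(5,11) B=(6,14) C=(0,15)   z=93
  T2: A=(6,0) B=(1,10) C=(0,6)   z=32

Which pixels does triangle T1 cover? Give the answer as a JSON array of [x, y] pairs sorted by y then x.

T0:
  2·area = 48
  edge (0, 2)→(8, 2): d=(8,0) top-left  bias=+0
  edge (8, 2)→(4, 8): d=(-4,6) right/bottom  bias=-1
  edge (4, 8)→(0, 2): d=(-4,-6) top-left  bias=+0
    (0,1)@(1, 3): e=[8,38,2] → X
    (1,1)@(3, 3): e=[8,26,14] → X
    (2,1)@(5, 3): e=[8,14,26] → X
    (3,1)@(7, 3): e=[8,2,38] → X
    (0,2)@(1, 5): e=[24,30,-6] → .
    (1,2)@(3, 5): e=[24,18,6] → X
    (3,2)@(7, 5): e=[24,-6,30] → .
    (1,3)@(3, 7): e=[40,10,-2] → .
    (2,3)@(5, 7): e=[40,-2,10] → .
  covered (6 px):
    . . . .
    X X X X
    . X X .
    . . . .
    . . . .
    . . . .
    . . . .
    . . . .
    . . . .
T1:
  2·area = 19
  edge (5, 11)→(6, 14): d=(1,3) right/bottom  bias=-1
  edge (6, 14)→(0, 15): d=(-6,1) right/bottom  bias=-1
  edge (0, 15)→(5, 11): d=(5,-4) top-left  bias=+0
    (1,2)@(3, 5): e=[0,57,-38] → .  [on edge]
    (2,5)@(5, 11): e=[0,19,0] → .  [on edge]
    (1,6)@(3, 13): e=[8,9,2] → X
    (2,6)@(5, 13): e=[2,7,10] → X
    (3,6)@(7, 13): e=[-4,5,18] → .
    (1,7)@(3, 15): e=[10,-3,12] → .
    (2,7)@(5, 15): e=[4,-5,20] → .
    (3,8)@(7, 17): e=[0,-19,38] → .  [on edge]
  covered (2 px):
    . . . .
    . . . .
    . . . .
    . . . .
    . . . .
    . . . .
    . X X .
    . . . .
    . . . .
T2:
  2·area = 30
  edge (6, 0)→(1, 10): d=(-5,10) right/bottom  bias=-1
  edge (1, 10)→(0, 6): d=(-1,-4) top-left  bias=+0
  edge (0, 6)→(6, 0): d=(6,-6) top-left  bias=+0
    (2,0)@(5, 1): e=[5,25,0] → X  [on edge]
    (3,0)@(7, 1): e=[-15,33,12] → .
    (1,1)@(3, 3): e=[15,15,0] → X  [on edge]
    (2,1)@(5, 3): e=[-5,23,12] → .
    (0,2)@(1, 5): e=[25,5,0] → X  [on edge]
    (2,2)@(5, 5): e=[-15,21,24] → .
    (0,3)@(1, 7): e=[15,3,12] → X
    (1,3)@(3, 7): e=[-5,11,24] → .
    (0,4)@(1, 9): e=[5,1,24] → X
    (1,4)@(3, 9): e=[-15,9,36] → .
    (0,5)@(1, 11): e=[-5,-1,36] → .
  covered (6 px):
    . . X .
    . X . .
    X X . .
    X . . .
    X . . .
    . . . .
    . . . .
    . . . .
    . . . .

Final: [[1,6],[2,6]]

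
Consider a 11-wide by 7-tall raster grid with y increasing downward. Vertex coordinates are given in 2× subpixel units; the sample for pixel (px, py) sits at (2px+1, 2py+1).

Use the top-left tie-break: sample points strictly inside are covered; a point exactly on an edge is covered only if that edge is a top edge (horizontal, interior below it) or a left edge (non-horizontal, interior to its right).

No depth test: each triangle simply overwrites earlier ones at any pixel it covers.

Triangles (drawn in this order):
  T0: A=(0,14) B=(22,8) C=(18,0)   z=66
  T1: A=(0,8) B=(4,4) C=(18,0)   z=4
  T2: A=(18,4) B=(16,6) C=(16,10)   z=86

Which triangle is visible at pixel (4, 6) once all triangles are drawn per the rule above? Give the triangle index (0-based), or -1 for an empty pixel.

T0:
  2·area = 200  (B↔C swapped to make it positive)
  edge (0, 14)→(18, 0): d=(18,-14) top-left  bias=+0
  edge (18, 0)→(22, 8): d=(4,8) right/bottom  bias=-1
  edge (22, 8)→(0, 14): d=(-22,6) right/bottom  bias=-1
    (8,0)@(17, 1): e=[4,12,184] → #
    (9,0)@(19, 1): e=[32,-4,172] → ·
    (7,1)@(15, 3): e=[12,36,152] → #
    (9,1)@(19, 3): e=[68,4,128] → #
    (10,1)@(21, 3): e=[96,-12,116] → ·
    (6,2)@(13, 5): e=[20,60,120] → #
    (10,2)@(21, 5): e=[132,-4,72] → ·
    (4,3)@(9, 7): e=[0,100,100] → #  [on edge]
    (5,3)@(11, 7): e=[28,84,88] → #
    (10,3)@(21, 7): e=[168,4,28] → #
    (3,4)@(7, 9): e=[8,124,68] → #
    (9,4)@(19, 9): e=[176,28,-4] → ·
    (5,5)@(11, 11): e=[100,100,0] → ·  [on edge]
  covered (25 px):
    · · · · · · · · # · ·
    · · · · · · · # # # ·
    · · · · · · # # # # ·
    · · · · # # # # # # #
    · · · # # # # # # · ·
    · · # # # · · · · · ·
    · # · · · · · · · · ·
T1:
  2·area = 40
  edge (0, 8)→(4, 4): d=(4,-4) top-left  bias=+0
  edge (4, 4)→(18, 0): d=(14,-4) top-left  bias=+0
  edge (18, 0)→(0, 8): d=(-18,8) right/bottom  bias=-1
    (3,0)@(7, 1): e=[0,-30,70] → ·  [on edge]
    (7,0)@(15, 1): e=[32,2,6] → #
    (8,0)@(17, 1): e=[40,10,-10] → ·
    (2,1)@(5, 3): e=[0,-10,50] → ·  [on edge]
    (4,1)@(9, 3): e=[16,6,18] → #
    (5,1)@(11, 3): e=[24,14,2] → #
    (6,1)@(13, 3): e=[32,22,-14] → ·
    (7,1)@(15, 3): e=[40,30,-30] → ·
    (1,2)@(3, 5): e=[0,10,30] → #  [on edge]
    (2,2)@(5, 5): e=[8,18,14] → #
    (3,2)@(7, 5): e=[16,26,-2] → ·
    (4,2)@(9, 5): e=[24,34,-18] → ·
    (0,3)@(1, 7): e=[0,30,10] → #  [on edge]
  covered (6 px):
    · · · · · · · # · · ·
    · · · · # # · · · · ·
    · # # · · · · · · · ·
    # · · · · · · · · · ·
    · · · · · · · · · · ·
    · · · · · · · · · · ·
    · · · · · · · · · · ·
T2:
  2·area = 8  (B↔C swapped to make it positive)
  edge (18, 4)→(16, 10): d=(-2,6) right/bottom  bias=-1
  edge (16, 10)→(16, 6): d=(0,-4) top-left  bias=+0
  edge (16, 6)→(18, 4): d=(2,-2) top-left  bias=+0
    (9,0)@(19, 1): e=[0,12,-4] → ·  [on edge]
    (10,0)@(21, 1): e=[-12,20,0] → ·  [on edge]
    (9,1)@(19, 3): e=[-4,12,0] → ·  [on edge]
    (8,2)@(17, 5): e=[4,4,0] → #  [on edge]
    (9,2)@(19, 5): e=[-8,12,4] → ·
    (7,3)@(15, 7): e=[12,-4,0] → ·  [on edge]
    (8,3)@(17, 7): e=[0,4,4] → ·  [on edge]
    (6,4)@(13, 9): e=[20,-12,0] → ·  [on edge]
    (5,5)@(11, 11): e=[28,-20,0] → ·  [on edge]
    (4,6)@(9, 13): e=[36,-28,0] → ·  [on edge]
    (7,6)@(15, 13): e=[0,-4,12] → ·  [on edge]
  covered (1 px):
    · · · · · · · · · · ·
    · · · · · · · · · · ·
    · · · · · · · · # · ·
    · · · · · · · · · · ·
    · · · · · · · · · · ·
    · · · · · · · · · · ·
    · · · · · · · · · · ·

Z-buffer (winner per pixel, '.' = empty):
  . . . . . . . 1 0 . .
  . . . . 1 1 . 0 0 0 .
  . 1 1 . . . 0 0 2 0 .
  1 . . . 0 0 0 0 0 0 0
  . . . 0 0 0 0 0 0 . .
  . . 0 0 0 . . . . . .
  . 0 . . . . . . . . .

Answer: -1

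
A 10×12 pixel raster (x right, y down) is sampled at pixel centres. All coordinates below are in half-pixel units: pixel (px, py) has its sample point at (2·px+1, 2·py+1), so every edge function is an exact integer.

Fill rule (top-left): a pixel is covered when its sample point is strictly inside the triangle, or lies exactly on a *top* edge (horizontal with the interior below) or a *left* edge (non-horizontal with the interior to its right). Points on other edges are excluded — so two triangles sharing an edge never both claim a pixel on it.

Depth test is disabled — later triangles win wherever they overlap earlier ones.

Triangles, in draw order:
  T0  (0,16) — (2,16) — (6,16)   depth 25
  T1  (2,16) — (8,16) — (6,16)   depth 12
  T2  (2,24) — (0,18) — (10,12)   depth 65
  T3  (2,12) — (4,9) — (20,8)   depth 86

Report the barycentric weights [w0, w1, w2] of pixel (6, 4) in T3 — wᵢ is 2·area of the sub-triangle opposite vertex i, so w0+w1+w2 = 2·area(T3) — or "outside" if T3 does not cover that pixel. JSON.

T0:
  degenerate (2·area = 0) — covers nothing
T1:
  degenerate (2·area = 0) — covers nothing
T2:
  2·area = 72
  edge (2, 24)→(0, 18): d=(-2,-6) top-left  bias=+0
  edge (0, 18)→(10, 12): d=(10,-6) top-left  bias=+0
  edge (10, 12)→(2, 24): d=(-8,12) right/bottom  bias=-1
    (7,4)@(15, 9): e=[108,0,-36] → .  [on edge]
    (4,6)@(9, 13): e=[64,4,4] → X
    (5,6)@(11, 13): e=[76,16,-20] → .
    (2,7)@(5, 15): e=[36,0,36] → X  [on edge]
    (3,7)@(7, 15): e=[48,12,12] → X
    (4,7)@(9, 15): e=[60,24,-12] → .
    (1,8)@(3, 17): e=[20,8,44] → X
    (3,8)@(7, 17): e=[44,32,-4] → .
    (0,9)@(1, 19): e=[4,16,52] → X
    (3,9)@(7, 19): e=[40,52,-20] → .
    (0,10)@(1, 21): e=[0,36,36] → X  [on edge]
    (2,10)@(5, 21): e=[24,60,-12] → .
  covered (10 px):
    . . . . . . . . . .
    . . . . . . . . . .
    . . . . . . . . . .
    . . . . . . . . . .
    . . . . . . . . . .
    . . . . . . . . . .
    . . . . X . . . . .
    . . X X . . . . . .
    . X X . . . . . . .
    X X X . . . . . . .
    X X . . . . . . . .
    . . . . . . . . . .
T3:
  2·area = 46
  edge (2, 12)→(4, 9): d=(2,-3) top-left  bias=+0
  edge (4, 9)→(20, 8): d=(16,-1) top-left  bias=+0
  edge (20, 8)→(2, 12): d=(-18,4) right/bottom  bias=-1
    (2,4)@(5, 9): e=[3,1,42] → X
    (3,4)@(7, 9): e=[9,3,34] → X
    (4,4)@(9, 9): e=[15,5,26] → X
    (5,4)@(11, 9): e=[21,7,18] → X
    (6,4)@(13, 9): e=[27,9,10] → X
    (7,4)@(15, 9): e=[33,11,2] → X
    (8,4)@(17, 9): e=[39,13,-6] → .
    (1,5)@(3, 11): e=[1,31,14] → X
    (3,5)@(7, 11): e=[13,35,-2] → .
    (4,5)@(9, 11): e=[19,37,-10] → .
    (5,5)@(11, 11): e=[25,39,-18] → .
    (6,5)@(13, 11): e=[31,41,-26] → .
  covered (8 px):
    . . . . . . . . . .
    . . . . . . . . . .
    . . . . . . . . . .
    . . . . . . . . . .
    . . X X X X X X . .
    . X X . . . . . . .
    . . . . . . . . . .
    . . . . . . . . . .
    . . . . . . . . . .
    . . . . . . . . . .
    . . . . . . . . . .
    . . . . . . . . . .

Result: [9,10,27]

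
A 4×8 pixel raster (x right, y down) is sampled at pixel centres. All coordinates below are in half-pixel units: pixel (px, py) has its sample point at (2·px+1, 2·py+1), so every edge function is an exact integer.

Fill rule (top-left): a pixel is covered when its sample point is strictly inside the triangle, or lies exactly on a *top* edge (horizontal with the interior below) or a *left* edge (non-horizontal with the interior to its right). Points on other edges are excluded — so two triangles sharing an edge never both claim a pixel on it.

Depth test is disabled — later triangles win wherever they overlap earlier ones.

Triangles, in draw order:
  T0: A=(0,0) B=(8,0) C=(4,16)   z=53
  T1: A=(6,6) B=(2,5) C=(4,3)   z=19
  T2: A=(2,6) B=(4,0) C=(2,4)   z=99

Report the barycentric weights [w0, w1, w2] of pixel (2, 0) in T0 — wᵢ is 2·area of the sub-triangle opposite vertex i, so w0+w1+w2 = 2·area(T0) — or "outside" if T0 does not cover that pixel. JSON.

T0:
  2·area = 128
  edge (0, 0)→(8, 0): d=(8,0) top-left  bias=+0
  edge (8, 0)→(4, 16): d=(-4,16) right/bottom  bias=-1
  edge (4, 16)→(0, 0): d=(-4,-16) top-left  bias=+0
    (0,0)@(1, 1): e=[8,108,12] → #
    (1,0)@(3, 1): e=[8,76,44] → #
    (2,0)@(5, 1): e=[8,44,76] → #
    (3,0)@(7, 1): e=[8,12,108] → #
    (0,1)@(1, 3): e=[24,100,4] → #
    (0,2)@(1, 5): e=[40,92,-4] → ·
    (1,2)@(3, 5): e=[40,60,28] → #
    (3,2)@(7, 5): e=[40,-4,92] → ·
    (1,3)@(3, 7): e=[56,52,20] → #
    (3,3)@(7, 7): e=[56,-12,84] → ·
    (1,4)@(3, 9): e=[72,44,12] → #
    (3,4)@(7, 9): e=[72,-20,76] → ·
  covered (16 px):
    # # # #
    # # # #
    · # # ·
    · # # ·
    · # # ·
    · # # ·
    · · · ·
    · · · ·
T1:
  2·area = 10
  edge (6, 6)→(2, 5): d=(-4,-1) top-left  bias=+0
  edge (2, 5)→(4, 3): d=(2,-2) top-left  bias=+0
  edge (4, 3)→(6, 6): d=(2,3) right/bottom  bias=-1
    (1,2)@(3, 5): e=[1,2,7] → #
    (2,2)@(5, 5): e=[3,6,1] → #
    (3,2)@(7, 5): e=[5,10,-5] → ·
    (1,3)@(3, 7): e=[-7,6,11] → ·
    (2,3)@(5, 7): e=[-5,10,5] → ·
  covered (2 px):
    · · · ·
    · · · ·
    · # # ·
    · · · ·
    · · · ·
    · · · ·
    · · · ·
    · · · ·
T2:
  2·area = 4  (B↔C swapped to make it positive)
  edge (2, 6)→(2, 4): d=(0,-2) top-left  bias=+0
  edge (2, 4)→(4, 0): d=(2,-4) top-left  bias=+0
  edge (4, 0)→(2, 6): d=(-2,6) right/bottom  bias=-1
    (1,1)@(3, 3): e=[2,2,0] → ·  [on edge]
    (0,4)@(1, 9): e=[-2,6,0] → ·  [on edge]
  covered (0 px):
    · · · ·
    · · · ·
    · · · ·
    · · · ·
    · · · ·
    · · · ·
    · · · ·
    · · · ·

Answer: [44,76,8]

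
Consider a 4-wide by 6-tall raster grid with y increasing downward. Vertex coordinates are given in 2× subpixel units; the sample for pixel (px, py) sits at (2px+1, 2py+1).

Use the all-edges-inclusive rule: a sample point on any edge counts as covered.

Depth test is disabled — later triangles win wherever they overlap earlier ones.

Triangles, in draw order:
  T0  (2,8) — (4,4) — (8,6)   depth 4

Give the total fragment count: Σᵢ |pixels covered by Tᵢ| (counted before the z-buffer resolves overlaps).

T0:
  2·area = 20
  edge (2, 8)→(4, 4): d=(2,-4) inclusive
  edge (4, 4)→(8, 6): d=(4,2) inclusive
  edge (8, 6)→(2, 8): d=(-6,2) inclusive
    (2,2)@(5, 5): e=[6,2,12] → X
    (3,2)@(7, 5): e=[14,-2,8] → .
    (1,3)@(3, 7): e=[2,14,4] → X
    (2,3)@(5, 7): e=[10,10,0] → X  [on edge]
    (3,3)@(7, 7): e=[18,6,-4] → .
    (1,4)@(3, 9): e=[6,22,-8] → .
    (2,4)@(5, 9): e=[14,18,-12] → .
  covered (3 px):
    . . . .
    . . . .
    . . X .
    . X X .
    . . . .
    . . . .

Result: 3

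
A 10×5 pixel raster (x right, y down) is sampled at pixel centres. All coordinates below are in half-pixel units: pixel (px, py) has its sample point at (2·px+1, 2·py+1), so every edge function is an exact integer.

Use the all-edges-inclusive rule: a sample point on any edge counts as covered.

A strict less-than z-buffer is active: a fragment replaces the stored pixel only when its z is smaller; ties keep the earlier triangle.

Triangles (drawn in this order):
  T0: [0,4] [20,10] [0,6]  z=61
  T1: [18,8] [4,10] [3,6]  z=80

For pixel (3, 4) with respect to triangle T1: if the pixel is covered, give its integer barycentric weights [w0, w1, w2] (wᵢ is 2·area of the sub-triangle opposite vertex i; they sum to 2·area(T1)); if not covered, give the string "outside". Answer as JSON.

T0:
  2·area = 40
  edge (0, 4)→(20, 10): d=(20,6) inclusive
  edge (20, 10)→(0, 6): d=(-20,-4) inclusive
  edge (0, 6)→(0, 4): d=(0,-2) inclusive
    (0,2)@(1, 5): e=[14,24,2] → #
    (1,2)@(3, 5): e=[2,32,6] → #
    (2,2)@(5, 5): e=[-10,40,10] → ·
    (0,3)@(1, 7): e=[54,-16,2] → ·
    (1,3)@(3, 7): e=[42,-8,6] → ·
    (2,3)@(5, 7): e=[30,0,10] → #  [on edge]
    (3,3)@(7, 7): e=[18,8,14] → #
    (4,3)@(9, 7): e=[6,16,18] → #
    (5,3)@(11, 7): e=[-6,24,22] → ·
    (2,4)@(5, 9): e=[70,-40,10] → ·
    (3,4)@(7, 9): e=[58,-32,14] → ·
    (4,4)@(9, 9): e=[46,-24,18] → ·
    (7,4)@(15, 9): e=[10,0,30] → #  [on edge]
  covered (6 px):
    · · · · · · · · · ·
    · · · · · · · · · ·
    # # · · · · · · · ·
    · · # # # · · · · ·
    · · · · · · · # · ·
T1:
  2·area = 58
  edge (18, 8)→(4, 10): d=(-14,2) inclusive
  edge (4, 10)→(3, 6): d=(-1,-4) inclusive
  edge (3, 6)→(18, 8): d=(15,2) inclusive
    (2,3)@(5, 7): e=[40,7,11] → #
    (3,3)@(7, 7): e=[36,15,7] → #
    (4,3)@(9, 7): e=[32,23,3] → #
    (5,3)@(11, 7): e=[28,31,-1] → ·
    (2,4)@(5, 9): e=[12,5,41] → #
    (5,4)@(11, 9): e=[0,29,29] → #  [on edge]
    (6,4)@(13, 9): e=[-4,37,25] → ·
  covered (7 px):
    · · · · · · · · · ·
    · · · · · · · · · ·
    · · · · · · · · · ·
    · · # # # · · · · ·
    · · # # # # · · · ·

Result: [13,37,8]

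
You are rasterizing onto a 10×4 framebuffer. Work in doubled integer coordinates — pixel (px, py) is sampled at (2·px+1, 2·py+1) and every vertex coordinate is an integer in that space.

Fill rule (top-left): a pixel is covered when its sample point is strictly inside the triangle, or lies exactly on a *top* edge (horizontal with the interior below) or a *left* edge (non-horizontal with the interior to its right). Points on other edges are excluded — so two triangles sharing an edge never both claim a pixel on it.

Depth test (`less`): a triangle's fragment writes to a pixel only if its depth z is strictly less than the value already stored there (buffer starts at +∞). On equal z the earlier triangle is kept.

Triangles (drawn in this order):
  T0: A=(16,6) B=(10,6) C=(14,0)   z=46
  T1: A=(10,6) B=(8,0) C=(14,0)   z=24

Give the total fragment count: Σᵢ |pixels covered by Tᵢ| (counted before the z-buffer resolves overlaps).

T0:
  2·area = 36
  edge (16, 6)→(10, 6): d=(-6,0) right/bottom  bias=-1
  edge (10, 6)→(14, 0): d=(4,-6) top-left  bias=+0
  edge (14, 0)→(16, 6): d=(2,6) right/bottom  bias=-1
    (6,1)@(13, 3): e=[18,6,12] → █
    (7,1)@(15, 3): e=[18,18,0] → ·  [on edge]
    (5,2)@(11, 5): e=[6,2,28] → █
    (7,2)@(15, 5): e=[6,26,4] → █
    (8,2)@(17, 5): e=[6,38,-8] → ·
    (5,3)@(11, 7): e=[-6,10,32] → ·
    (6,3)@(13, 7): e=[-6,22,20] → ·
    (7,3)@(15, 7): e=[-6,34,8] → ·
  covered (4 px):
    · · · · · · · · · ·
    · · · · · · █ · · ·
    · · · · · █ █ █ · ·
    · · · · · · · · · ·
T1:
  2·area = 36
  edge (10, 6)→(8, 0): d=(-2,-6) top-left  bias=+0
  edge (8, 0)→(14, 0): d=(6,0) top-left  bias=+0
  edge (14, 0)→(10, 6): d=(-4,6) right/bottom  bias=-1
    (4,0)@(9, 1): e=[4,6,26] → █
    (5,0)@(11, 1): e=[16,6,14] → █
    (6,0)@(13, 1): e=[28,6,2] → █
    (7,0)@(15, 1): e=[40,6,-10] → ·
    (4,1)@(9, 3): e=[0,18,18] → █  [on edge]
    (6,1)@(13, 3): e=[24,18,-6] → ·
    (4,2)@(9, 5): e=[-4,30,10] → ·
    (5,2)@(11, 5): e=[8,30,-2] → ·
  covered (5 px):
    · · · · █ █ █ · · ·
    · · · · █ █ · · · ·
    · · · · · · · · · ·
    · · · · · · · · · ·

Final: 9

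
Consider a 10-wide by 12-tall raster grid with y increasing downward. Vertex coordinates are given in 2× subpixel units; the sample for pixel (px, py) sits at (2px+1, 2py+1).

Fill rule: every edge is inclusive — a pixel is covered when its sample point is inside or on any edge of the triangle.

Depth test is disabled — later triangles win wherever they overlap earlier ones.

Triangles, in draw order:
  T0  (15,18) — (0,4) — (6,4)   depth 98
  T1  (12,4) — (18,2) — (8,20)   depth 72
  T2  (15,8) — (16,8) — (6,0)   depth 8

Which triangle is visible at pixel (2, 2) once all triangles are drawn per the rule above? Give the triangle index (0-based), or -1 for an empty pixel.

T0:
  2·area = 84
  edge (15, 18)→(0, 4): d=(-15,-14) inclusive
  edge (0, 4)→(6, 4): d=(6,0) inclusive
  edge (6, 4)→(15, 18): d=(9,14) inclusive
    (1,2)@(3, 5): e=[27,6,51] → #
    (2,2)@(5, 5): e=[55,6,23] → #
    (3,2)@(7, 5): e=[83,6,-5] → ·
    (1,3)@(3, 7): e=[-3,18,69] → ·
    (2,3)@(5, 7): e=[25,18,41] → #
    (3,3)@(7, 7): e=[53,18,13] → #
    (4,3)@(9, 7): e=[81,18,-15] → ·
    (2,4)@(5, 9): e=[-5,30,59] → ·
    (3,4)@(7, 9): e=[23,30,31] → #
    (4,4)@(9, 9): e=[51,30,3] → #
    (5,4)@(11, 9): e=[79,30,-25] → ·
    (3,5)@(7, 11): e=[-7,42,49] → ·
  covered (9 px):
    · · · · · · · · · ·
    · · · · · · · · · ·
    · # # · · · · · · ·
    · · # # · · · · · ·
    · · · # # · · · · ·
    · · · · # · · · · ·
    · · · · · # · · · ·
    · · · · · · # · · ·
    · · · · · · · · · ·
    · · · · · · · · · ·
    · · · · · · · · · ·
    · · · · · · · · · ·
T1:
  2·area = 88
  edge (12, 4)→(18, 2): d=(6,-2) inclusive
  edge (18, 2)→(8, 20): d=(-10,18) inclusive
  edge (8, 20)→(12, 4): d=(4,-16) inclusive
    (7,1)@(15, 3): e=[0,44,44] → #  [on edge]
    (8,1)@(17, 3): e=[4,8,76] → #
    (9,1)@(19, 3): e=[8,-28,108] → ·
    (4,2)@(9, 5): e=[0,132,-44] → ·  [on edge]
    (6,2)@(13, 5): e=[8,60,20] → #
    (8,2)@(17, 5): e=[16,-12,84] → ·
    (1,3)@(3, 7): e=[0,220,-132] → ·  [on edge]
    (6,3)@(13, 7): e=[20,40,28] → #
    (8,3)@(17, 7): e=[28,-32,92] → ·
    (5,4)@(11, 9): e=[28,56,4] → #
    (7,4)@(15, 9): e=[36,-16,68] → ·
    (5,5)@(11, 11): e=[40,36,12] → #
    (6,5)@(13, 11): e=[44,0,44] → #  [on edge]
  covered (12 px):
    · · · · · · · · · ·
    · · · · · · · # # ·
    · · · · · · # # · ·
    · · · · · · # # · ·
    · · · · · # # · · ·
    · · · · · # # · · ·
    · · · · · # · · · ·
    · · · · · · · · · ·
    · · · · # · · · · ·
    · · · · · · · · · ·
    · · · · · · · · · ·
    · · · · · · · · · ·
T2:
  2·area = 8  (B↔C swapped to make it positive)
  edge (15, 8)→(6, 0): d=(-9,-8) inclusive
  edge (6, 0)→(16, 8): d=(10,8) inclusive
  edge (16, 8)→(15, 8): d=(-1,0) inclusive
  covered (0 px):
    · · · · · · · · · ·
    · · · · · · · · · ·
    · · · · · · · · · ·
    · · · · · · · · · ·
    · · · · · · · · · ·
    · · · · · · · · · ·
    · · · · · · · · · ·
    · · · · · · · · · ·
    · · · · · · · · · ·
    · · · · · · · · · ·
    · · · · · · · · · ·
    · · · · · · · · · ·

Z-buffer (winner per pixel, '.' = empty):
  . . . . . . . . . .
  . . . . . . . 1 1 .
  . 0 0 . . . 1 1 . .
  . . 0 0 . . 1 1 . .
  . . . 0 0 1 1 . . .
  . . . . 0 1 1 . . .
  . . . . . 1 . . . .
  . . . . . . 0 . . .
  . . . . 1 . . . . .
  . . . . . . . . . .
  . . . . . . . . . .
  . . . . . . . . . .

Answer: 0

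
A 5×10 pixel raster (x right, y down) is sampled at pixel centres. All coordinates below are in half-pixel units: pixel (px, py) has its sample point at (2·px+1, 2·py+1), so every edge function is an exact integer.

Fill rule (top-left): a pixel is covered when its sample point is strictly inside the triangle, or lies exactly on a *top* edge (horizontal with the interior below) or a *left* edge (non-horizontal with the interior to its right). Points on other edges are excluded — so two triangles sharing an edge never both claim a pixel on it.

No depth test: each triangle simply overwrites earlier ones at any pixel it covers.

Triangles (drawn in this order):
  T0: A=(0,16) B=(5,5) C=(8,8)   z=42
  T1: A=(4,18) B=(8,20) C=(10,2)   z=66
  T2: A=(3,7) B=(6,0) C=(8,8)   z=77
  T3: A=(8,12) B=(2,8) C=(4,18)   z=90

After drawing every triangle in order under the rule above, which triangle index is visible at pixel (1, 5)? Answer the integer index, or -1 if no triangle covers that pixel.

T0:
  2·area = 48
  edge (0, 16)→(5, 5): d=(5,-11) top-left  bias=+0
  edge (5, 5)→(8, 8): d=(3,3) right/bottom  bias=-1
  edge (8, 8)→(0, 16): d=(-8,8) right/bottom  bias=-1
    (0,0)@(1, 1): e=[-64,0,112] → .  [on edge]
    (1,1)@(3, 3): e=[-32,0,80] → .  [on edge]
    (2,2)@(5, 5): e=[0,0,48] → .  [on edge]
    (2,3)@(5, 7): e=[10,6,32] → X
    (3,3)@(7, 7): e=[32,0,16] → .  [on edge]
    (4,3)@(9, 7): e=[54,-6,0] → .  [on edge]
    (2,4)@(5, 9): e=[20,12,16] → X
    (3,4)@(7, 9): e=[42,6,0] → .  [on edge]
    (4,4)@(9, 9): e=[64,0,-16] → .  [on edge]
    (1,5)@(3, 11): e=[8,24,16] → X
    (2,5)@(5, 11): e=[30,18,0] → .  [on edge]
    (1,6)@(3, 13): e=[18,30,0] → .  [on edge]
    (0,7)@(1, 15): e=[6,42,0] → .  [on edge]
  covered (3 px):
    . . . . .
    . . . . .
    . . . . .
    . . X . .
    . . X . .
    . X . . .
    . . . . .
    . . . . .
    . . . . .
    . . . . .
T1:
  2·area = 76  (B↔C swapped to make it positive)
  edge (4, 18)→(10, 2): d=(6,-16) top-left  bias=+0
  edge (10, 2)→(8, 20): d=(-2,18) right/bottom  bias=-1
  edge (8, 20)→(4, 18): d=(-4,-2) top-left  bias=+0
    (4,2)@(9, 5): e=[2,12,62] → X
    (4,3)@(9, 7): e=[14,8,54] → X
    (4,4)@(9, 9): e=[26,4,46] → X
    (3,5)@(7, 11): e=[6,36,34] → X
    (4,5)@(9, 11): e=[38,0,38] → .  [on edge]
    (3,6)@(7, 13): e=[18,32,26] → X
    (4,6)@(9, 13): e=[50,-4,30] → .
    (3,7)@(7, 15): e=[30,28,18] → X
    (4,7)@(9, 15): e=[62,-8,22] → .
    (2,8)@(5, 17): e=[10,60,6] → X
    (4,8)@(9, 17): e=[74,-12,14] → .
    (2,9)@(5, 19): e=[22,56,-2] → .
  covered (9 px):
    . . . . .
    . . . . .
    . . . . X
    . . . . X
    . . . . X
    . . . X .
    . . . X .
    . . . X .
    . . X X .
    . . . X .
T2:
  2·area = 38
  edge (3, 7)→(6, 0): d=(3,-7) top-left  bias=+0
  edge (6, 0)→(8, 8): d=(2,8) right/bottom  bias=-1
  edge (8, 8)→(3, 7): d=(-5,-1) top-left  bias=+0
    (2,1)@(5, 3): e=[2,14,22] → X
    (3,1)@(7, 3): e=[16,-2,24] → .
    (2,2)@(5, 5): e=[8,18,12] → X
    (3,2)@(7, 5): e=[22,2,14] → X
    (4,2)@(9, 5): e=[36,-14,16] → .
    (1,3)@(3, 7): e=[0,38,0] → X  [on edge]
    (4,3)@(9, 7): e=[42,-10,6] → .
    (1,4)@(3, 9): e=[6,42,-10] → .
    (2,4)@(5, 9): e=[20,26,-8] → .
    (3,4)@(7, 9): e=[34,10,-6] → .
  covered (6 px):
    . . . . .
    . . X . .
    . . X X .
    . X X X .
    . . . . .
    . . . . .
    . . . . .
    . . . . .
    . . . . .
    . . . . .
T3:
  2·area = 52  (B↔C swapped to make it positive)
  edge (8, 12)→(4, 18): d=(-4,6) right/bottom  bias=-1
  edge (4, 18)→(2, 8): d=(-2,-10) top-left  bias=+0
  edge (2, 8)→(8, 12): d=(6,4) right/bottom  bias=-1
    (0,1)@(1, 3): e=[78,0,-26] → .  [on edge]
    (1,4)@(3, 9): e=[42,8,2] → X
    (2,4)@(5, 9): e=[30,28,-6] → .
    (1,5)@(3, 11): e=[34,4,14] → X
    (2,5)@(5, 11): e=[22,24,6] → X
    (3,5)@(7, 11): e=[10,44,-2] → .
    (1,6)@(3, 13): e=[26,0,26] → X  [on edge]
    (3,6)@(7, 13): e=[2,40,10] → X
    (4,6)@(9, 13): e=[-10,60,2] → .
    (1,7)@(3, 15): e=[18,-4,38] → .
    (2,7)@(5, 15): e=[6,16,30] → X
    (3,7)@(7, 15): e=[-6,36,22] → .
  covered (7 px):
    . . . . .
    . . . . .
    . . . . .
    . . . . .
    . X . . .
    . X X . .
    . X X X .
    . . X . .
    . . . . .
    . . . . .

Z-buffer (winner per pixel, '.' = empty):
  . . . . .
  . . 2 . .
  . . 2 2 1
  . 2 2 2 1
  . 3 0 . 1
  . 3 3 1 .
  . 3 3 3 .
  . . 3 1 .
  . . 1 1 .
  . . . 1 .

Result: 3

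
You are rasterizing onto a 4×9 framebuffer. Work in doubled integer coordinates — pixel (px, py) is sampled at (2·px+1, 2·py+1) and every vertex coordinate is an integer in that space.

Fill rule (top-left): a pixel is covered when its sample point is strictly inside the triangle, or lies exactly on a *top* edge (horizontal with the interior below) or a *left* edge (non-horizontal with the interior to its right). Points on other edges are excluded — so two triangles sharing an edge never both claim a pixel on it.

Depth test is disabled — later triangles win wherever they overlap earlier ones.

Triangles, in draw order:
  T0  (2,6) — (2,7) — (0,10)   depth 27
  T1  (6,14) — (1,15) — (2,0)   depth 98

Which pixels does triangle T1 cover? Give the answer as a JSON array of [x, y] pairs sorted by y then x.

T0:
  2·area = 2
  edge (2, 6)→(2, 7): d=(0,1) right/bottom  bias=-1
  edge (2, 7)→(0, 10): d=(-2,3) right/bottom  bias=-1
  edge (0, 10)→(2, 6): d=(2,-4) top-left  bias=+0
  covered (0 px):
    · · · ·
    · · · ·
    · · · ·
    · · · ·
    · · · ·
    · · · ·
    · · · ·
    · · · ·
    · · · ·
T1:
  2·area = 74
  edge (6, 14)→(1, 15): d=(-5,1) right/bottom  bias=-1
  edge (1, 15)→(2, 0): d=(1,-15) top-left  bias=+0
  edge (2, 0)→(6, 14): d=(4,14) right/bottom  bias=-1
    (1,2)@(3, 5): e=[48,20,6] → #
    (2,2)@(5, 5): e=[46,50,-22] → ·
    (1,3)@(3, 7): e=[38,22,14] → #
    (2,3)@(5, 7): e=[36,52,-14] → ·
    (1,4)@(3, 9): e=[28,24,22] → #
    (2,4)@(5, 9): e=[26,54,-6] → ·
    (1,5)@(3, 11): e=[18,26,30] → #
    (2,5)@(5, 11): e=[16,56,2] → #
    (3,5)@(7, 11): e=[14,86,-26] → ·
    (1,6)@(3, 13): e=[8,28,38] → #
    (3,6)@(7, 13): e=[4,88,-18] → ·
    (0,7)@(1, 15): e=[0,0,74] → ·  [on edge]
  covered (7 px):
    · · · ·
    · · · ·
    · # · ·
    · # · ·
    · # · ·
    · # # ·
    · # # ·
    · · · ·
    · · · ·

Final: [[1,2],[1,3],[1,4],[1,5],[2,5],[1,6],[2,6]]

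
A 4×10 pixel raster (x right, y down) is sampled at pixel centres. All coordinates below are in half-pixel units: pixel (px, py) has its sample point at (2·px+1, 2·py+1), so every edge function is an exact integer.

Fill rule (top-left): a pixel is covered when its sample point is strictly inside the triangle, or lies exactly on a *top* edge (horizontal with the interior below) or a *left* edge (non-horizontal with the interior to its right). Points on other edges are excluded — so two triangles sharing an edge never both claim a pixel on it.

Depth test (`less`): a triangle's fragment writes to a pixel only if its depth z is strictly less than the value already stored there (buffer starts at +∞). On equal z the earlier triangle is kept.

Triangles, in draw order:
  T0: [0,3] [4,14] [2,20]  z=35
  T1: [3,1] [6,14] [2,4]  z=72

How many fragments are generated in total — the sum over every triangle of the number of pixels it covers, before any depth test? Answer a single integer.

T0:
  2·area = 46
  edge (0, 3)→(4, 14): d=(4,11) right/bottom  bias=-1
  edge (4, 14)→(2, 20): d=(-2,6) right/bottom  bias=-1
  edge (2, 20)→(0, 3): d=(-2,-17) top-left  bias=+0
    (3,2)@(7, 5): e=[-69,0,115] → ·  [on edge]
    (0,3)@(1, 7): e=[5,32,9] → █
    (1,3)@(3, 7): e=[-17,20,43] → ·
    (0,4)@(1, 9): e=[13,28,5] → █
    (1,4)@(3, 9): e=[-9,16,39] → ·
    (0,5)@(1, 11): e=[21,24,1] → █
    (1,5)@(3, 11): e=[-1,12,35] → ·
    (2,5)@(5, 11): e=[-23,0,69] → ·  [on edge]
    (0,6)@(1, 13): e=[29,20,-3] → ·
    (1,6)@(3, 13): e=[7,8,31] → █
    (2,6)@(5, 13): e=[-15,-4,65] → ·
    (1,7)@(3, 15): e=[15,4,27] → █
    (1,8)@(3, 17): e=[23,0,23] → ·  [on edge]
  covered (5 px):
    · · · ·
    · · · ·
    · · · ·
    █ · · ·
    █ · · ·
    █ · · ·
    · █ · ·
    · █ · ·
    · · · ·
    · · · ·
T1:
  2·area = 22
  edge (3, 1)→(6, 14): d=(3,13) right/bottom  bias=-1
  edge (6, 14)→(2, 4): d=(-4,-10) top-left  bias=+0
  edge (2, 4)→(3, 1): d=(1,-3) top-left  bias=+0
    (1,0)@(3, 1): e=[0,22,0] → ·  [on edge]
    (1,1)@(3, 3): e=[6,14,2] → █
    (2,1)@(5, 3): e=[-20,34,8] → ·
    (1,2)@(3, 5): e=[12,6,4] → █
    (2,2)@(5, 5): e=[-14,26,10] → ·
    (0,3)@(1, 7): e=[44,-22,0] → ·  [on edge]
    (1,3)@(3, 7): e=[18,-2,6] → ·
    (2,5)@(5, 11): e=[4,2,16] → █
    (3,5)@(7, 11): e=[-22,22,22] → ·
    (2,6)@(5, 13): e=[10,-6,18] → ·
  covered (3 px):
    · · · ·
    · █ · ·
    · █ · ·
    · · · ·
    · · · ·
    · · █ ·
    · · · ·
    · · · ·
    · · · ·
    · · · ·

Result: 8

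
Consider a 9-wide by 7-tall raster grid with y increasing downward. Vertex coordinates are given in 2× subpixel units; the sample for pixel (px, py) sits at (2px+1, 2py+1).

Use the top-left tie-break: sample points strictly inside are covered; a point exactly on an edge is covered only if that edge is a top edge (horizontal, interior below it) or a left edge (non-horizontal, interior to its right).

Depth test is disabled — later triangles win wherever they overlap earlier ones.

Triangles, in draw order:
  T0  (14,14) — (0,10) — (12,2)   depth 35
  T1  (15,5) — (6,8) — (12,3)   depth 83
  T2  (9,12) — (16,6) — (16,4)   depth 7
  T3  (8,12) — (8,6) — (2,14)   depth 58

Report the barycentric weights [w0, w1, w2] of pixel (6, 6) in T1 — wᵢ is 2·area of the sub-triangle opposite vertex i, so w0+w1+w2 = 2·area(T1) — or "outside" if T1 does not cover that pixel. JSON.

T0:
  2·area = 160
  edge (14, 14)→(0, 10): d=(-14,-4) top-left  bias=+0
  edge (0, 10)→(12, 2): d=(12,-8) top-left  bias=+0
  edge (12, 2)→(14, 14): d=(2,12) right/bottom  bias=-1
    (5,1)@(11, 3): e=[142,4,14] → X
    (6,1)@(13, 3): e=[150,20,-10] → .
    (4,2)@(9, 5): e=[106,12,42] → X
    (6,2)@(13, 5): e=[122,44,-6] → .
    (2,3)@(5, 7): e=[62,4,94] → X
    (3,3)@(7, 7): e=[70,20,70] → X
    (6,3)@(13, 7): e=[94,68,-2] → .
    (1,4)@(3, 9): e=[26,12,122] → X
    (6,4)@(13, 9): e=[66,92,2] → X
    (7,4)@(15, 9): e=[74,108,-22] → .
    (1,5)@(3, 11): e=[-2,36,126] → .
    (2,5)@(5, 11): e=[6,52,102] → X
  covered (20 px):
    . . . . . . . . .
    . . . . . X . . .
    . . . . X X . . .
    . . X X X X . . .
    . X X X X X X . .
    . . X X X X X . .
    . . . . . X X . .
T1:
  2·area = 27
  edge (15, 5)→(6, 8): d=(-9,3) right/bottom  bias=-1
  edge (6, 8)→(12, 3): d=(6,-5) top-left  bias=+0
  edge (12, 3)→(15, 5): d=(3,2) right/bottom  bias=-1
    (4,0)@(9, 1): e=[54,-27,0] → .  [on edge]
    (5,2)@(11, 5): e=[12,7,8] → X
    (6,2)@(13, 5): e=[6,17,4] → X
    (7,2)@(15, 5): e=[0,27,0] → .  [on edge]
    (4,3)@(9, 7): e=[0,9,18] → .  [on edge]
    (5,3)@(11, 7): e=[-6,19,14] → .
    (6,3)@(13, 7): e=[-12,29,10] → .
    (1,4)@(3, 9): e=[0,-9,36] → .  [on edge]
  covered (2 px):
    . . . . . . . . .
    . . . . . . . . .
    . . . . . X X . .
    . . . . . . . . .
    . . . . . . . . .
    . . . . . . . . .
    . . . . . . . . .
T2:
  2·area = 14  (B↔C swapped to make it positive)
  edge (9, 12)→(16, 4): d=(7,-8) top-left  bias=+0
  edge (16, 4)→(16, 6): d=(0,2) right/bottom  bias=-1
  edge (16, 6)→(9, 12): d=(-7,6) right/bottom  bias=-1
  covered (0 px):
    . . . . . . . . .
    . . . . . . . . .
    . . . . . . . . .
    . . . . . . . . .
    . . . . . . . . .
    . . . . . . . . .
    . . . . . . . . .
T3:
  2·area = 36  (B↔C swapped to make it positive)
  edge (8, 12)→(2, 14): d=(-6,2) right/bottom  bias=-1
  edge (2, 14)→(8, 6): d=(6,-8) top-left  bias=+0
  edge (8, 6)→(8, 12): d=(0,6) right/bottom  bias=-1
    (3,4)@(7, 9): e=[20,10,6] → X
    (4,4)@(9, 9): e=[16,26,-6] → .
    (8,4)@(17, 9): e=[0,90,-54] → .  [on edge]
    (2,5)@(5, 11): e=[12,6,18] → X
    (4,5)@(9, 11): e=[4,38,-6] → .
    (5,5)@(11, 11): e=[0,54,-18] → .  [on edge]
    (1,6)@(3, 13): e=[4,2,30] → X
    (2,6)@(5, 13): e=[0,18,18] → .  [on edge]
    (3,6)@(7, 13): e=[-4,34,6] → .
  covered (4 px):
    . . . . . . . . .
    . . . . . . . . .
    . . . . . . . . .
    . . . . . . . . .
    . . . X . . . . .
    . . X X . . . . .
    . X . . . . . . .

Result: "outside"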